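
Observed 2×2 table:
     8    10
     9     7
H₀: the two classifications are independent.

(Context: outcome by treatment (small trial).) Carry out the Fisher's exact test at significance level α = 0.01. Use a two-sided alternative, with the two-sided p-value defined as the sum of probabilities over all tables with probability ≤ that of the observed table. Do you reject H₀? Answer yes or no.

reject H₀: no

Margins: r₁=18, r₂=16, c₁=17, c₂=17, n=34
p_obs = C(18,8)·C(16,9)/C(34,17); sum pmf over tables with pmf ≤ p_obs
p-value (two-sided) = 0.73186
At α=0.01: p ≥ α → fail to reject H₀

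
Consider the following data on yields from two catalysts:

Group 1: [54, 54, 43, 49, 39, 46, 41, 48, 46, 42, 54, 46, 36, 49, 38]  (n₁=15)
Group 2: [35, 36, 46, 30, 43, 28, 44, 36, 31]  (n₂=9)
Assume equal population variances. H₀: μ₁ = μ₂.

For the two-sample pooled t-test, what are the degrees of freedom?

degrees of freedom = 22

df = n₁ + n₂ − 2 = 15 + 9 − 2 = 22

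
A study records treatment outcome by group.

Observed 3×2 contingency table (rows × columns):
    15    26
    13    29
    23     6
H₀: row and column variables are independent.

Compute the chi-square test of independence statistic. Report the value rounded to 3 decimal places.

test statistic = 18.265

Row totals [41, 42, 29], col totals [51, 61], n=112
χ² = (15−18.67)²/18.67 + (26−22.33)²/22.33 + (13−19.12)²/19.12 + (29−22.88)²/22.88 + (23−13.21)²/13.21 + (6−15.79)²/15.79 = 18.2647
df = 2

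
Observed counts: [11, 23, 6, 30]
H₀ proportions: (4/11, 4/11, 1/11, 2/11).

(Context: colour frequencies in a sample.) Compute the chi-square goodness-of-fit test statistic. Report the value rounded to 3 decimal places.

test statistic = 31.907

n = 70; E_i = n·p_i = [25.45, 25.45, 6.36, 12.73]
χ² = (11−25.45)²/25.45 + (23−25.45)²/25.45 + (6−6.36)²/6.36 + (30−12.73)²/12.73 = 31.9071
df = 3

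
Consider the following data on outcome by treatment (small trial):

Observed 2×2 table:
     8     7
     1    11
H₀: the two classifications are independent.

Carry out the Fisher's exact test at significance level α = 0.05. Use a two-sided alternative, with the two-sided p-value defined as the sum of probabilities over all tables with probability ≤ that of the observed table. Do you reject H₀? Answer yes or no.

Margins: r₁=15, r₂=12, c₁=9, c₂=18, n=27
p_obs = C(15,8)·C(12,1)/C(27,9); sum pmf over tables with pmf ≤ p_obs
p-value (two-sided) = 0.01918
At α=0.05: p < α → reject H₀

reject H₀: yes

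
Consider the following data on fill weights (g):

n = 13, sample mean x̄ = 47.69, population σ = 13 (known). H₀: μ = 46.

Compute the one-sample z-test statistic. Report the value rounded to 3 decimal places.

test statistic = 0.469

SE = σ/√n = 13/√13 = 3.6056
z = (x̄−μ₀)/SE = (47.69−46)/3.6056 = 0.4687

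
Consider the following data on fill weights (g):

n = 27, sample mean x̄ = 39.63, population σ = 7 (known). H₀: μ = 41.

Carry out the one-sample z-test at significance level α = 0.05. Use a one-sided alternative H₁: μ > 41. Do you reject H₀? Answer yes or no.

reject H₀: no

SE = σ/√n = 7/√27 = 1.3472
z = (x̄−μ₀)/SE = (39.63−41)/1.3472 = -1.0170
p-value (one-sided, H₁ greater) = 0.84541
At α=0.05: p ≥ α → fail to reject H₀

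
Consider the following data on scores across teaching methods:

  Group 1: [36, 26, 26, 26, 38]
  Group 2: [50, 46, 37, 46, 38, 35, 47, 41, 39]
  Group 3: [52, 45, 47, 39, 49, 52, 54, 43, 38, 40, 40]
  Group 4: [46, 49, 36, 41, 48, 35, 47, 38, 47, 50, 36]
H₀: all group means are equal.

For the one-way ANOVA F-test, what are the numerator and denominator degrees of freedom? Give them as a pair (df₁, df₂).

degrees of freedom = [3, 32]

k = 4 groups, N = 36 total
df = (k−1, N−k) = (4−1, 36−4) = (3, 32)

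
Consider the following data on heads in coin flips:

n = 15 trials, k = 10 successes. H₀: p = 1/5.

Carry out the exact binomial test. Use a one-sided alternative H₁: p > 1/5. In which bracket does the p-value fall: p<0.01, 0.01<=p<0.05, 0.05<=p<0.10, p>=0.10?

Exact binomial: n=15, k=10, p₀=1/5=0.2000
P(X≥10) from Σ C(n,i)·p₀^i·(1−p₀)^(n−i)
p-value (one-sided, H₁ greater) = 0.00011
→ bracket: p<0.01

p-value bracket: p<0.01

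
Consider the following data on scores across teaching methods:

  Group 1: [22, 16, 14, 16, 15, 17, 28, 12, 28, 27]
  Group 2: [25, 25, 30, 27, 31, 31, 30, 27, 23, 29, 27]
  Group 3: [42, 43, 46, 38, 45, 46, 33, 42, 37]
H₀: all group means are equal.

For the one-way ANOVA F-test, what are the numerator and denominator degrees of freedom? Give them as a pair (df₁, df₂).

k = 3 groups, N = 30 total
df = (k−1, N−k) = (3−1, 30−3) = (2, 27)

degrees of freedom = [2, 27]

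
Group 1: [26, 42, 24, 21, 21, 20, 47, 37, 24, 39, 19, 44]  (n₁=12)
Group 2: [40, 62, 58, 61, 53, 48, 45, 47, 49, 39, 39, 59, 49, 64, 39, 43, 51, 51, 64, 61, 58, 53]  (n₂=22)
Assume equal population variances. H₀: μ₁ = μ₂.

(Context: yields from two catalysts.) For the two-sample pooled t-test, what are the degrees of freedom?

df = n₁ + n₂ − 2 = 12 + 22 − 2 = 32

degrees of freedom = 32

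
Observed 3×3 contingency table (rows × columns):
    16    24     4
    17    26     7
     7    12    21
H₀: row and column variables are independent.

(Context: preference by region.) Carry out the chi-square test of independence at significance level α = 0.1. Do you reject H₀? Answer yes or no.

reject H₀: yes

Row totals [44, 50, 40], col totals [40, 62, 32], n=134
χ² = (16−13.13)²/13.13 + (24−20.36)²/20.36 + (4−10.51)²/10.51 + (17−14.93)²/14.93 + (26−23.13)²/23.13 + (7−11.94)²/11.94 + (7−11.94)²/11.94 + (12−18.51)²/18.51 + (21−9.55)²/9.55 = 26.0459
df = 4
p-value (upper-tail) = 0.00003
At α=0.1: p < α → reject H₀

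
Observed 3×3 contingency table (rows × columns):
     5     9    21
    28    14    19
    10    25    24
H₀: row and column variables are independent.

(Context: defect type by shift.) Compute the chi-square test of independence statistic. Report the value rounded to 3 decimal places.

Row totals [35, 61, 59], col totals [43, 48, 64], n=155
χ² = (5−9.71)²/9.71 + (9−10.84)²/10.84 + (21−14.45)²/14.45 + (28−16.92)²/16.92 + (14−18.89)²/18.89 + (19−25.19)²/25.19 + (10−16.37)²/16.37 + (25−18.27)²/18.27 + (24−24.36)²/24.36 = 20.5616
df = 4

test statistic = 20.562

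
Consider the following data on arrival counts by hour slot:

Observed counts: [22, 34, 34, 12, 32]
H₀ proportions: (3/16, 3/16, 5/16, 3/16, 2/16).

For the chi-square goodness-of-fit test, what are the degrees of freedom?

degrees of freedom = 4

df = k − 1 = 5 − 1 = 4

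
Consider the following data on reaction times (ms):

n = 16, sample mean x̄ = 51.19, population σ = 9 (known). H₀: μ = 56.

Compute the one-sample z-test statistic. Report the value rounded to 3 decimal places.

test statistic = -2.138

SE = σ/√n = 9/√16 = 2.2500
z = (x̄−μ₀)/SE = (51.19−56)/2.2500 = -2.1378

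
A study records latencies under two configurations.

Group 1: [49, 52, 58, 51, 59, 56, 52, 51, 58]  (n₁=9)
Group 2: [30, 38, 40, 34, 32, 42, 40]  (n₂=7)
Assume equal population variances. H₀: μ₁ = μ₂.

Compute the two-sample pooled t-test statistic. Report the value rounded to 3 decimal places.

test statistic = 8.393

x̄₁=54.000, s₁=3.742, n₁=9
x̄₂=36.571, s₂=4.577, n₂=7
s_p² = [8·3.742² + 6·4.577²]/14 = 16.9796
SE = √(s_p²·(1/9+1/7)) = 2.0766
t = (54.000−36.571)/2.0766 = 8.3928
df = 14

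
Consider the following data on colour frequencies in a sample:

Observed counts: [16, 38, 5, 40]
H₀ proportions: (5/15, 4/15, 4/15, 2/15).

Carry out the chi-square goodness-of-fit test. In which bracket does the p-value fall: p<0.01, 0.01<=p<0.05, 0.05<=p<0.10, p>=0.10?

n = 99; E_i = n·p_i = [33.00, 26.40, 26.40, 13.20]
χ² = (16−33.00)²/33.00 + (38−26.40)²/26.40 + (5−26.40)²/26.40 + (40−13.20)²/13.20 = 85.6136
df = 3
p-value (upper-tail) = 0.00000
→ bracket: p<0.01

p-value bracket: p<0.01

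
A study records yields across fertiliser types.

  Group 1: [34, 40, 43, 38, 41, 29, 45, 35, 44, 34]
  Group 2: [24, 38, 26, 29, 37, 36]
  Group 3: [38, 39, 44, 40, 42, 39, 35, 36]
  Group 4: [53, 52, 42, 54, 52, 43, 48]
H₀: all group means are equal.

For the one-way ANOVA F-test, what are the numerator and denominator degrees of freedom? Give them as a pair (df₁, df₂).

k = 4 groups, N = 31 total
df = (k−1, N−k) = (4−1, 31−4) = (3, 27)

degrees of freedom = [3, 27]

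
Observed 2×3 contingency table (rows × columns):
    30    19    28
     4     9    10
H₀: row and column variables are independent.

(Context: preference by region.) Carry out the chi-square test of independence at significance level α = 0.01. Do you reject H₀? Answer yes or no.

Row totals [77, 23], col totals [34, 28, 38], n=100
χ² = (30−26.18)²/26.18 + (19−21.56)²/21.56 + (28−29.26)²/29.26 + (4−7.82)²/7.82 + (9−6.44)²/6.44 + (10−8.74)²/8.74 = 3.9809
df = 2
p-value (upper-tail) = 0.13663
At α=0.01: p ≥ α → fail to reject H₀

reject H₀: no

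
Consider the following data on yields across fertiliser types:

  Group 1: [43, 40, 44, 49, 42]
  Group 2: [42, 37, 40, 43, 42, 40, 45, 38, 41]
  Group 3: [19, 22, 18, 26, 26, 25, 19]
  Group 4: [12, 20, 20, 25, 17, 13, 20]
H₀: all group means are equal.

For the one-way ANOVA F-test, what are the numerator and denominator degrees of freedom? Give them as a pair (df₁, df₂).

k = 4 groups, N = 28 total
df = (k−1, N−k) = (4−1, 28−4) = (3, 24)

degrees of freedom = [3, 24]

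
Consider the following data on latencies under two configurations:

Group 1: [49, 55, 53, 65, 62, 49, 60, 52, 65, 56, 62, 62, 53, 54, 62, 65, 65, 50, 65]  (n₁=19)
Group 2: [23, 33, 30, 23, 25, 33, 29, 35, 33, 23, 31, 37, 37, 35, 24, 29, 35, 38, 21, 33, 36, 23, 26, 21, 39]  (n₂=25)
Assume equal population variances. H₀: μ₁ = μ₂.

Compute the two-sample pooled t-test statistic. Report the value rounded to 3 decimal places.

test statistic = 15.503

x̄₁=58.105, s₁=6.027, n₁=19
x̄₂=30.080, s₂=5.873, n₂=25
s_p² = [18·6.027² + 24·5.873²]/42 = 35.2769
SE = √(s_p²·(1/19+1/25)) = 1.8077
t = (58.105−30.080)/1.8077 = 15.5033
df = 42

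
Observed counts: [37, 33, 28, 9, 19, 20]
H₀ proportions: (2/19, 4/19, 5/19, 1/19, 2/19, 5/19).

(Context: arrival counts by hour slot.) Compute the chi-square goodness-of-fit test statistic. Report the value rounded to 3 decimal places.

test statistic = 43.356

n = 146; E_i = n·p_i = [15.37, 30.74, 38.42, 7.68, 15.37, 38.42]
χ² = (37−15.37)²/15.37 + (33−30.74)²/30.74 + (28−38.42)²/38.42 + (9−7.68)²/7.68 + (19−15.37)²/15.37 + (20−38.42)²/38.42 = 43.3558
df = 5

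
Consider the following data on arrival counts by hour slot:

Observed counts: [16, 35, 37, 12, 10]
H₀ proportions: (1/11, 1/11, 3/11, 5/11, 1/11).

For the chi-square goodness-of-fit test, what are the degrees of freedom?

df = k − 1 = 5 − 1 = 4

degrees of freedom = 4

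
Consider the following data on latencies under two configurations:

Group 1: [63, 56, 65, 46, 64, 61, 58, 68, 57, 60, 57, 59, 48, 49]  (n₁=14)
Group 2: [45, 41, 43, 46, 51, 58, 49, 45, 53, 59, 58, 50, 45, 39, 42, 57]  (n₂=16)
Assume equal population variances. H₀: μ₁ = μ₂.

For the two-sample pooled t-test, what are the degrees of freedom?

df = n₁ + n₂ − 2 = 14 + 16 − 2 = 28

degrees of freedom = 28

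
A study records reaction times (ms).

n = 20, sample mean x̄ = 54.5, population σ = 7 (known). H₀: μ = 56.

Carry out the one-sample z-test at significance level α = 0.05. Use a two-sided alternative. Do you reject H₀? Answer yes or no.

reject H₀: no

SE = σ/√n = 7/√20 = 1.5652
z = (x̄−μ₀)/SE = (54.5−56)/1.5652 = -0.9583
p-value (two-sided) = 0.33790
At α=0.05: p ≥ α → fail to reject H₀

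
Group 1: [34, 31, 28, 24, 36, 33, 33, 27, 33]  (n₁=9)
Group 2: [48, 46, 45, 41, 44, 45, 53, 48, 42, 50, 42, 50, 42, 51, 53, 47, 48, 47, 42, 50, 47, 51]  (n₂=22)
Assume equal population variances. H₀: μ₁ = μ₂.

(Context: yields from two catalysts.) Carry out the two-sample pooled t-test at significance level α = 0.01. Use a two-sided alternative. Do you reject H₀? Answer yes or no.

reject H₀: yes

x̄₁=31.000, s₁=3.873, n₁=9
x̄₂=46.909, s₂=3.702, n₂=22
s_p² = [8·3.873² + 21·3.702²]/29 = 14.0627
SE = √(s_p²·(1/9+1/22)) = 1.4838
t = (31.000−46.909)/1.4838 = -10.7217
df = 29
p-value (two-sided) = 0.00000
At α=0.01: p < α → reject H₀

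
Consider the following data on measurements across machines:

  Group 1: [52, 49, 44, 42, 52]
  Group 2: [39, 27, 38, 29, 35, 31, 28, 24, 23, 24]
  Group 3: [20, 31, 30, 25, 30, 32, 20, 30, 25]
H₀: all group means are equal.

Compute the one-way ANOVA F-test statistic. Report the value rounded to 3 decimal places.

Group means [47.80, 29.80, 27.00], grand mean 32.500
SSB = Σnᵢ(x̄ᵢ−x̄)² = 1515.600; SSW = ΣΣ(x−x̄ᵢ)² = 564.400
MSB = 1515.600/2 = 757.8000; MSW = 564.400/21 = 26.8762
F = MSB/MSW = 28.1960
df = (2, 21)

test statistic = 28.196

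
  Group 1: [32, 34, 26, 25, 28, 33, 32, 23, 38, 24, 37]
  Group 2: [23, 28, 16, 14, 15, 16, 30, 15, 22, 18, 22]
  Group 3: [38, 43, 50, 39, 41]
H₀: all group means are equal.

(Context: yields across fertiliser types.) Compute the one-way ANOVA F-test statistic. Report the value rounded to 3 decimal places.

test statistic = 31.900

Group means [30.18, 19.91, 42.20], grand mean 28.222
SSB = Σnᵢ(x̄ᵢ−x̄)² = 1779.321; SSW = ΣΣ(x−x̄ᵢ)² = 669.345
MSB = 1779.321/2 = 889.6606; MSW = 669.345/24 = 27.8894
F = MSB/MSW = 31.8996
df = (2, 24)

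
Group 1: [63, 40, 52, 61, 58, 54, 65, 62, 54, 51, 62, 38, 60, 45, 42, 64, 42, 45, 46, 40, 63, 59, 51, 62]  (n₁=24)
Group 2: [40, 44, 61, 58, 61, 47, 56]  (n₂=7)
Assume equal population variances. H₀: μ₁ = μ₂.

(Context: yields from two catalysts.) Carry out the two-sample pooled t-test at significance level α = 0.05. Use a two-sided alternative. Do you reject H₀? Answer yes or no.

x̄₁=53.292, s₁=9.024, n₁=24
x̄₂=52.429, s₂=8.619, n₂=7
s_p² = [23·9.024² + 6·8.619²]/29 = 79.9542
SE = √(s_p²·(1/24+1/7)) = 3.8410
t = (53.292−52.429)/3.8410 = 0.2247
df = 29
p-value (two-sided) = 0.82378
At α=0.05: p ≥ α → fail to reject H₀

reject H₀: no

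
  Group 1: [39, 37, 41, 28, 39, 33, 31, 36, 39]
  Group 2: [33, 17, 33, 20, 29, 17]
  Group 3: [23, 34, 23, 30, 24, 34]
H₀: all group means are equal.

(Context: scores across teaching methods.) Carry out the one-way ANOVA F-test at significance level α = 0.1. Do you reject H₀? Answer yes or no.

Group means [35.89, 24.83, 28.00], grand mean 30.476
SSB = Σnᵢ(x̄ᵢ−x̄)² = 491.516; SSW = ΣΣ(x−x̄ᵢ)² = 589.722
MSB = 491.516/2 = 245.7579; MSW = 589.722/18 = 32.7623
F = MSB/MSW = 7.5012
df = (2, 18)
p-value (upper-tail) = 0.00427
At α=0.1: p < α → reject H₀

reject H₀: yes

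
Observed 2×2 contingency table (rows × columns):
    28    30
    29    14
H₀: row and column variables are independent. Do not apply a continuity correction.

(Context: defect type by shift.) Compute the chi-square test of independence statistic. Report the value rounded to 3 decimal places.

test statistic = 3.689

Row totals [58, 43], col totals [57, 44], n=101
χ² = (28−32.73)²/32.73 + (30−25.27)²/25.27 + (29−24.27)²/24.27 + (14−18.73)²/18.73 = 3.6894
df = 1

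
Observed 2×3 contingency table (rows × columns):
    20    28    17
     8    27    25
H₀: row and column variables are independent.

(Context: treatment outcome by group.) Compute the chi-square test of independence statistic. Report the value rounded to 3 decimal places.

Row totals [65, 60], col totals [28, 55, 42], n=125
χ² = (20−14.56)²/14.56 + (28−28.60)²/28.60 + (17−21.84)²/21.84 + (8−13.44)²/13.44 + (27−26.40)²/26.40 + (25−20.16)²/20.16 = 6.4952
df = 2

test statistic = 6.495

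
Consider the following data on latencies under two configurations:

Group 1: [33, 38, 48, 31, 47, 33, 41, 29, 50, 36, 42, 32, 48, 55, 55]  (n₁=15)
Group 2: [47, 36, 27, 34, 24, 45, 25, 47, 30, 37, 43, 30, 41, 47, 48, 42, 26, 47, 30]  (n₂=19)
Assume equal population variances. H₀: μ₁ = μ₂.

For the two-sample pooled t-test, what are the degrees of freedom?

degrees of freedom = 32

df = n₁ + n₂ − 2 = 15 + 19 − 2 = 32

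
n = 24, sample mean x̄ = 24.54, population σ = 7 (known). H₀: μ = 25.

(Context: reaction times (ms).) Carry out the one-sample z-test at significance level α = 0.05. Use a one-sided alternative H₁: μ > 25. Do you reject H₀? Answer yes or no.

reject H₀: no

SE = σ/√n = 7/√24 = 1.4289
z = (x̄−μ₀)/SE = (24.54−25)/1.4289 = -0.3219
p-value (one-sided, H₁ greater) = 0.62625
At α=0.05: p ≥ α → fail to reject H₀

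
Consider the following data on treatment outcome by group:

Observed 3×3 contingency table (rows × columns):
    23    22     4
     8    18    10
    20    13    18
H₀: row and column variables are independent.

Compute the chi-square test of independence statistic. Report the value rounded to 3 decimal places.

test statistic = 15.582

Row totals [49, 36, 51], col totals [51, 53, 32], n=136
χ² = (23−18.38)²/18.38 + (22−19.10)²/19.10 + (4−11.53)²/11.53 + (8−13.50)²/13.50 + (18−14.03)²/14.03 + (10−8.47)²/8.47 + (20−19.12)²/19.12 + (13−19.88)²/19.88 + (18−12.00)²/12.00 = 15.5819
df = 4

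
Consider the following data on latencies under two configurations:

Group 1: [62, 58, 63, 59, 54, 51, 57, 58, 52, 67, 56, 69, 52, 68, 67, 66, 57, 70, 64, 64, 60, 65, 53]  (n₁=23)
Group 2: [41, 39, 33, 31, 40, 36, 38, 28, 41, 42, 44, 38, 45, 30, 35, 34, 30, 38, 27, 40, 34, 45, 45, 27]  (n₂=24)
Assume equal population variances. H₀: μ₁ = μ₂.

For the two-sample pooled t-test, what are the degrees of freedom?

degrees of freedom = 45

df = n₁ + n₂ − 2 = 23 + 24 − 2 = 45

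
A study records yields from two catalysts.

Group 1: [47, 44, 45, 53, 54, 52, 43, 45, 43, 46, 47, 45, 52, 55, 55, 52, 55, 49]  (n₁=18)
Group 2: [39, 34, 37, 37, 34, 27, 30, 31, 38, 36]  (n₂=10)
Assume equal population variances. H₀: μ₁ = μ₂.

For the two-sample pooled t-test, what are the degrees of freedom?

degrees of freedom = 26

df = n₁ + n₂ − 2 = 18 + 10 − 2 = 26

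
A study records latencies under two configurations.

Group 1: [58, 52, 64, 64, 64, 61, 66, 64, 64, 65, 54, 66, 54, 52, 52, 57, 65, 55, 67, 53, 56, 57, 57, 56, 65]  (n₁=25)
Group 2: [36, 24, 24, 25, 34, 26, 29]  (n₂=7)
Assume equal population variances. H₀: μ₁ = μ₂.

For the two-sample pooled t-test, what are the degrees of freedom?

degrees of freedom = 30

df = n₁ + n₂ − 2 = 25 + 7 − 2 = 30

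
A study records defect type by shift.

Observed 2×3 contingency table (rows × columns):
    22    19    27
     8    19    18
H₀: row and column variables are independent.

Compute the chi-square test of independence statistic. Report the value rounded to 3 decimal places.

test statistic = 3.810

Row totals [68, 45], col totals [30, 38, 45], n=113
χ² = (22−18.05)²/18.05 + (19−22.87)²/22.87 + (27−27.08)²/27.08 + (8−11.95)²/11.95 + (19−15.13)²/15.13 + (18−17.92)²/17.92 = 3.8097
df = 2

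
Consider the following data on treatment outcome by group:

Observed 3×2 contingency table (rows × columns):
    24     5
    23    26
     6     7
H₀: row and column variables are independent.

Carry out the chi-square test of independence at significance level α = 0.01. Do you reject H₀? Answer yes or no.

Row totals [29, 49, 13], col totals [53, 38], n=91
χ² = (24−16.89)²/16.89 + (5−12.11)²/12.11 + (23−28.54)²/28.54 + (26−20.46)²/20.46 + (6−7.57)²/7.57 + (7−5.43)²/5.43 = 10.5222
df = 2
p-value (upper-tail) = 0.00519
At α=0.01: p < α → reject H₀

reject H₀: yes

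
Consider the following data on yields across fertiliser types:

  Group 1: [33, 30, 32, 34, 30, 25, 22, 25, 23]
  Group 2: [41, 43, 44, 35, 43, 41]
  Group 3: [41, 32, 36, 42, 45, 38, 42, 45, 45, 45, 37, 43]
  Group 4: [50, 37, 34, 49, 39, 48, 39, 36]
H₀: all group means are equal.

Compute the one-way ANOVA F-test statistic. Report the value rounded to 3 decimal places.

test statistic = 16.358

Group means [28.22, 41.17, 40.92, 41.50], grand mean 37.829
SSB = Σnᵢ(x̄ᵢ−x̄)² = 1119.666; SSW = ΣΣ(x−x̄ᵢ)² = 707.306
MSB = 1119.666/3 = 373.2220; MSW = 707.306/31 = 22.8163
F = MSB/MSW = 16.3577
df = (3, 31)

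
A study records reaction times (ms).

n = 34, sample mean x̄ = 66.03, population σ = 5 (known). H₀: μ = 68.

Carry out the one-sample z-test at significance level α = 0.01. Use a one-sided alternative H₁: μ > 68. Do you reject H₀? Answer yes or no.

reject H₀: no

SE = σ/√n = 5/√34 = 0.8575
z = (x̄−μ₀)/SE = (66.03−68)/0.8575 = -2.2974
p-value (one-sided, H₁ greater) = 0.98920
At α=0.01: p ≥ α → fail to reject H₀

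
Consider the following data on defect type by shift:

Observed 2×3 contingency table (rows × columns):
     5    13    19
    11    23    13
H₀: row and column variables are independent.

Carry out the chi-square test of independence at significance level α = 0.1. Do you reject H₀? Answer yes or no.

Row totals [37, 47], col totals [16, 36, 32], n=84
χ² = (5−7.05)²/7.05 + (13−15.86)²/15.86 + (19−14.10)²/14.10 + (11−8.95)²/8.95 + (23−20.14)²/20.14 + (13−17.90)²/17.90 = 5.0336
df = 2
p-value (upper-tail) = 0.08072
At α=0.1: p < α → reject H₀

reject H₀: yes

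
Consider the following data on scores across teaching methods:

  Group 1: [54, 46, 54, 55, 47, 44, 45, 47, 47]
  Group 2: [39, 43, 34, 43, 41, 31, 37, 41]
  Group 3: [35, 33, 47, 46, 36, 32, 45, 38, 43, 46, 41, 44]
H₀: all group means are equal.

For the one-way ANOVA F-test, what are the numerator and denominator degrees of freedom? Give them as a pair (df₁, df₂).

k = 3 groups, N = 29 total
df = (k−1, N−k) = (3−1, 29−3) = (2, 26)

degrees of freedom = [2, 26]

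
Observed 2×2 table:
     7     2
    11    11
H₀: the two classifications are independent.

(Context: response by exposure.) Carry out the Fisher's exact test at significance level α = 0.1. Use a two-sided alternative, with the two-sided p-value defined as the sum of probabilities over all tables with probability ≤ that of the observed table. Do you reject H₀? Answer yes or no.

reject H₀: no

Margins: r₁=9, r₂=22, c₁=18, c₂=13, n=31
p_obs = C(9,7)·C(22,11)/C(31,18); sum pmf over tables with pmf ≤ p_obs
p-value (two-sided) = 0.23742
At α=0.1: p ≥ α → fail to reject H₀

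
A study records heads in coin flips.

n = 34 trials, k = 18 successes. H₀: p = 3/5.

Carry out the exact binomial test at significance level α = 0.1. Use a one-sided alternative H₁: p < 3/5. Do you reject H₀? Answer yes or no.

reject H₀: no

Exact binomial: n=34, k=18, p₀=3/5=0.6000
P(X≤18) from Σ C(n,i)·p₀^i·(1−p₀)^(n−i)
p-value (one-sided, H₁ less) = 0.25117
At α=0.1: p ≥ α → fail to reject H₀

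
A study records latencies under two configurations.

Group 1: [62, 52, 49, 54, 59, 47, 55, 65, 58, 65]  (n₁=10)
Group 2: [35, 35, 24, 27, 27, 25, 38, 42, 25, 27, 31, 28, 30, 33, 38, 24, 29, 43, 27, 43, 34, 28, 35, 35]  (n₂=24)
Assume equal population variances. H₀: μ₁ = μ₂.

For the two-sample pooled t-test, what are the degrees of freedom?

df = n₁ + n₂ − 2 = 10 + 24 − 2 = 32

degrees of freedom = 32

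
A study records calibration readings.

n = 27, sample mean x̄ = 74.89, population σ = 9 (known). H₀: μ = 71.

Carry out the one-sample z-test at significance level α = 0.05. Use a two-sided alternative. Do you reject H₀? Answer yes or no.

reject H₀: yes

SE = σ/√n = 9/√27 = 1.7321
z = (x̄−μ₀)/SE = (74.89−71)/1.7321 = 2.2459
p-value (two-sided) = 0.02471
At α=0.05: p < α → reject H₀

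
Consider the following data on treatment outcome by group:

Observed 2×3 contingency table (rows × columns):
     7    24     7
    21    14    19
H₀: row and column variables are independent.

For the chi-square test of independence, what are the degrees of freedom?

df = (r−1)(c−1) = (2−1)·(3−1) = 2

degrees of freedom = 2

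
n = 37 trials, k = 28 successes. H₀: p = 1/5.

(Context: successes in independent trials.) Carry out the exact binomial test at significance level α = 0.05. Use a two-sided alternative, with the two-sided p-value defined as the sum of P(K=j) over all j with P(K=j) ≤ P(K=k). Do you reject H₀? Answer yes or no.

reject H₀: yes

Exact binomial: n=37, k=28, p₀=1/5=0.2000
P(X=j) = C(n,j)·p₀^j·(1−p₀)^(n−j); p = Σ P(X=j) over j with P(X=j) ≤ P(X=28)
p-value (two-sided) = 0.00000
At α=0.05: p < α → reject H₀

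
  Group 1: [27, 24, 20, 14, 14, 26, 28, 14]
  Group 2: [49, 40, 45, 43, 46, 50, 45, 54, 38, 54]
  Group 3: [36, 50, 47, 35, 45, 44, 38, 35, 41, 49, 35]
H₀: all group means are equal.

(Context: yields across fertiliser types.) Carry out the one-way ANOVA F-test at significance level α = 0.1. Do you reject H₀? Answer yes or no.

reject H₀: yes

Group means [20.88, 46.40, 41.36], grand mean 37.448
SSB = Σnᵢ(x̄ᵢ−x̄)² = 3167.352; SSW = ΣΣ(x−x̄ᵢ)² = 875.820
MSB = 3167.352/2 = 1583.6760; MSW = 875.820/26 = 33.6854
F = MSB/MSW = 47.0137
df = (2, 26)
p-value (upper-tail) = 0.00000
At α=0.1: p < α → reject H₀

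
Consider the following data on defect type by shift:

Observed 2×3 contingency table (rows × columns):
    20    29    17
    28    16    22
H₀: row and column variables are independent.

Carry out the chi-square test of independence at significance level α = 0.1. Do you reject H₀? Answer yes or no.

Row totals [66, 66], col totals [48, 45, 39], n=132
χ² = (20−24.00)²/24.00 + (29−22.50)²/22.50 + (17−19.50)²/19.50 + (28−24.00)²/24.00 + (16−22.50)²/22.50 + (22−19.50)²/19.50 = 5.7299
df = 2
p-value (upper-tail) = 0.05699
At α=0.1: p < α → reject H₀

reject H₀: yes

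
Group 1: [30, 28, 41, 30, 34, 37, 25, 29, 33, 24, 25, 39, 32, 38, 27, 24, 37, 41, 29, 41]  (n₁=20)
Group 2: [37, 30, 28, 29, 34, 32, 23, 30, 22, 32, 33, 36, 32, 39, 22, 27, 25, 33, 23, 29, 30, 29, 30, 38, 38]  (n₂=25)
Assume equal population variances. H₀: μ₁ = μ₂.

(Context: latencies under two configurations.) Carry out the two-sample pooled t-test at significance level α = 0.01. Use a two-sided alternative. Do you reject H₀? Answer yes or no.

reject H₀: no

x̄₁=32.200, s₁=5.961, n₁=20
x̄₂=30.440, s₂=5.009, n₂=25
s_p² = [19·5.961² + 24·5.009²]/43 = 29.7060
SE = √(s_p²·(1/20+1/25)) = 1.6351
t = (32.200−30.440)/1.6351 = 1.0764
df = 43
p-value (two-sided) = 0.28776
At α=0.01: p ≥ α → fail to reject H₀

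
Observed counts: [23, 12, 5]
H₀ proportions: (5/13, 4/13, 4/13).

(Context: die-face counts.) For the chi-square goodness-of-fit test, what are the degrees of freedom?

degrees of freedom = 2

df = k − 1 = 3 − 1 = 2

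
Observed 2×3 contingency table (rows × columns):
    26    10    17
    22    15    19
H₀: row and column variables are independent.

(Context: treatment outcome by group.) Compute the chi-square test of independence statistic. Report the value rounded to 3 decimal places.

test statistic = 1.363

Row totals [53, 56], col totals [48, 25, 36], n=109
χ² = (26−23.34)²/23.34 + (10−12.16)²/12.16 + (17−17.50)²/17.50 + (22−24.66)²/24.66 + (15−12.84)²/12.84 + (19−18.50)²/18.50 = 1.3629
df = 2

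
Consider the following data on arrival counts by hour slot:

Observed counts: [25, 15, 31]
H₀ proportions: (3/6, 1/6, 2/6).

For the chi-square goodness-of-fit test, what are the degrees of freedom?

degrees of freedom = 2

df = k − 1 = 3 − 1 = 2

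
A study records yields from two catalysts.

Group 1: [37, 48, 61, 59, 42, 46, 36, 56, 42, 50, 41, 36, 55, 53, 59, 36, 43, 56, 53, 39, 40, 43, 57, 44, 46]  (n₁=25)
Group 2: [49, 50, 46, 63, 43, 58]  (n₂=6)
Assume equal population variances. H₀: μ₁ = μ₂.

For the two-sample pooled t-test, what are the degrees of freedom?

degrees of freedom = 29

df = n₁ + n₂ − 2 = 25 + 6 − 2 = 29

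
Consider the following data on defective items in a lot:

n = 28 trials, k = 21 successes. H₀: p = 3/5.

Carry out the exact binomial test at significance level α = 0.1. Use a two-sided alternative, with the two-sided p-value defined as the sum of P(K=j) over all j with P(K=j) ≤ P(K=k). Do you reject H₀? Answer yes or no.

reject H₀: no

Exact binomial: n=28, k=21, p₀=3/5=0.6000
P(X=j) = C(n,j)·p₀^j·(1−p₀)^(n−j); p = Σ P(X=j) over j with P(X=j) ≤ P(X=21)
p-value (two-sided) = 0.12396
At α=0.1: p ≥ α → fail to reject H₀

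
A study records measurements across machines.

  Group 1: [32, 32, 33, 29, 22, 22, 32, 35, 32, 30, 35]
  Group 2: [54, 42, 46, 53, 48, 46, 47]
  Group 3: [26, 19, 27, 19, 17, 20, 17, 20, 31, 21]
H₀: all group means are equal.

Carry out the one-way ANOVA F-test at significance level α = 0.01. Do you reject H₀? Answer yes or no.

reject H₀: yes

Group means [30.36, 48.00, 21.70], grand mean 31.679
SSB = Σnᵢ(x̄ᵢ−x̄)² = 2879.462; SSW = ΣΣ(x−x̄ᵢ)² = 506.645
MSB = 2879.462/2 = 1439.7308; MSW = 506.645/25 = 20.2658
F = MSB/MSW = 71.0423
df = (2, 25)
p-value (upper-tail) = 0.00000
At α=0.01: p < α → reject H₀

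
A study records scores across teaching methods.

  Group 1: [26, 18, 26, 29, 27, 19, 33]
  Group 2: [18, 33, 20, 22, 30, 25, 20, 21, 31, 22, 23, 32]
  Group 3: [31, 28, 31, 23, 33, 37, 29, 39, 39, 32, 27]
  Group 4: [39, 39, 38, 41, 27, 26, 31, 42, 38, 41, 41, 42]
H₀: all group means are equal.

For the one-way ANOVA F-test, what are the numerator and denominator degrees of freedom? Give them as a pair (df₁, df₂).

k = 4 groups, N = 42 total
df = (k−1, N−k) = (4−1, 42−4) = (3, 38)

degrees of freedom = [3, 38]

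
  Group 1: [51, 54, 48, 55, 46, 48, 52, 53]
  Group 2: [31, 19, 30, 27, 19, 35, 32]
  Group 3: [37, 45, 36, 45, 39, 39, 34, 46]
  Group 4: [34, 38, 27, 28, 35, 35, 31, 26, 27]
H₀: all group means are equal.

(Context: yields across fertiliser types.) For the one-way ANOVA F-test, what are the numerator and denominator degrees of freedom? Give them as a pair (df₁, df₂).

k = 4 groups, N = 32 total
df = (k−1, N−k) = (4−1, 32−4) = (3, 28)

degrees of freedom = [3, 28]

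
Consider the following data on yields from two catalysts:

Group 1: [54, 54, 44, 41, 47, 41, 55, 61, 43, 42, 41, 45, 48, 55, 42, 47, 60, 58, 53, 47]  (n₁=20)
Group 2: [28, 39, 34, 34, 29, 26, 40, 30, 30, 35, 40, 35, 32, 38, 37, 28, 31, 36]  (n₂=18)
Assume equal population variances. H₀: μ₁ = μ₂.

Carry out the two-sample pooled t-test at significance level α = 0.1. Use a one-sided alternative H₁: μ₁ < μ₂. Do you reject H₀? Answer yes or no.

reject H₀: no

x̄₁=48.900, s₁=6.743, n₁=20
x̄₂=33.444, s₂=4.395, n₂=18
s_p² = [19·6.743² + 17·4.395²]/36 = 33.1179
SE = √(s_p²·(1/20+1/18)) = 1.8697
t = (48.900−33.444)/1.8697 = 8.2663
df = 36
p-value (one-sided, H₁ less) = 1.00000
At α=0.1: p ≥ α → fail to reject H₀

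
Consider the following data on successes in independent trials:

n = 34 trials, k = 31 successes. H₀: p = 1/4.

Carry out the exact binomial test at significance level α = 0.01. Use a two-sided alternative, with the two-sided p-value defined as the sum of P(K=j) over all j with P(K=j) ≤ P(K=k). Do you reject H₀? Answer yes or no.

Exact binomial: n=34, k=31, p₀=1/4=0.2500
P(X=j) = C(n,j)·p₀^j·(1−p₀)^(n−j); p = Σ P(X=j) over j with P(X=j) ≤ P(X=31)
p-value (two-sided) = 0.00000
At α=0.01: p < α → reject H₀

reject H₀: yes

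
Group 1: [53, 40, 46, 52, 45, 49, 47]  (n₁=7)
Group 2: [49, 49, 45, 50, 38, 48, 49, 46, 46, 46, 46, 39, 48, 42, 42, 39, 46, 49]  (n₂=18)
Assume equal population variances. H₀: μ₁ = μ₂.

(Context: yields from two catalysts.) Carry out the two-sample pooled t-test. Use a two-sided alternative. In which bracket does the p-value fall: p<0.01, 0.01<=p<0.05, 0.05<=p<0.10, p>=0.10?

x̄₁=47.429, s₁=4.429, n₁=7
x̄₂=45.389, s₂=3.822, n₂=18
s_p² = [6·4.429² + 17·3.822²]/23 = 15.9127
SE = √(s_p²·(1/7+1/18)) = 1.7769
t = (47.429−45.389)/1.7769 = 1.1479
df = 23
p-value (two-sided) = 0.26281
→ bracket: p>=0.10

p-value bracket: p>=0.10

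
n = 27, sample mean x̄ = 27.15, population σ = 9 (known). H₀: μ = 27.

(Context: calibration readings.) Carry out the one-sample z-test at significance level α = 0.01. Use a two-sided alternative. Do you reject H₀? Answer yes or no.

reject H₀: no

SE = σ/√n = 9/√27 = 1.7321
z = (x̄−μ₀)/SE = (27.15−27)/1.7321 = 0.0866
p-value (two-sided) = 0.93099
At α=0.01: p ≥ α → fail to reject H₀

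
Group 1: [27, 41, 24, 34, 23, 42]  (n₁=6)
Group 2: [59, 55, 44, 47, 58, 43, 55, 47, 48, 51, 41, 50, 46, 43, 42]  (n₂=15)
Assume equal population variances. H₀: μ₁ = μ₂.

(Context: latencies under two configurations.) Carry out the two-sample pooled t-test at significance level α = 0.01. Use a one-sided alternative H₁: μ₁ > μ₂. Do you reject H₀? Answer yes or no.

x̄₁=31.833, s₁=8.424, n₁=6
x̄₂=48.600, s₂=5.877, n₂=15
s_p² = [5·8.424² + 14·5.877²]/19 = 44.1281
SE = √(s_p²·(1/6+1/15)) = 3.2088
t = (31.833−48.600)/3.2088 = -5.2252
df = 19
p-value (one-sided, H₁ greater) = 0.99998
At α=0.01: p ≥ α → fail to reject H₀

reject H₀: no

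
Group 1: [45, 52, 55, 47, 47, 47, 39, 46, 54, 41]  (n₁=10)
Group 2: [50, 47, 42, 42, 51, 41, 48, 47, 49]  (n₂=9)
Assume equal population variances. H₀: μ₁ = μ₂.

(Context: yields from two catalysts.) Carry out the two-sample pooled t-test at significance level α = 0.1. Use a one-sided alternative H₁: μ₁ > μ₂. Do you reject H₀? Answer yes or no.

reject H₀: no

x̄₁=47.300, s₁=5.187, n₁=10
x̄₂=46.333, s₂=3.742, n₂=9
s_p² = [9·5.187² + 8·3.742²]/17 = 20.8294
SE = √(s_p²·(1/10+1/9)) = 2.0970
t = (47.300−46.333)/2.0970 = 0.4610
df = 17
p-value (one-sided, H₁ greater) = 0.32533
At α=0.1: p ≥ α → fail to reject H₀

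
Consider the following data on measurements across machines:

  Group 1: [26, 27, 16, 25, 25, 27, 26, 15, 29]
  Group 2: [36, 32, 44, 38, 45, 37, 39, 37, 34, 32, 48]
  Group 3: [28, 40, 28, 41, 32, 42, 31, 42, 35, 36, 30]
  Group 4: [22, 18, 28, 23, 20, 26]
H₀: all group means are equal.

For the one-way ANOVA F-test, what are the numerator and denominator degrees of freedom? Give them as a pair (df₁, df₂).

k = 4 groups, N = 37 total
df = (k−1, N−k) = (4−1, 37−4) = (3, 33)

degrees of freedom = [3, 33]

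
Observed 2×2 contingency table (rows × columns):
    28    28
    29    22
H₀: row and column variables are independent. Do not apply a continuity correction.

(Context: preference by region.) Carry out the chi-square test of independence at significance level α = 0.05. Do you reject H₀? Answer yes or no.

reject H₀: no

Row totals [56, 51], col totals [57, 50], n=107
χ² = (28−29.83)²/29.83 + (28−26.17)²/26.17 + (29−27.17)²/27.17 + (22−23.83)²/23.83 = 0.5050
df = 1
p-value (upper-tail) = 0.47731
At α=0.05: p ≥ α → fail to reject H₀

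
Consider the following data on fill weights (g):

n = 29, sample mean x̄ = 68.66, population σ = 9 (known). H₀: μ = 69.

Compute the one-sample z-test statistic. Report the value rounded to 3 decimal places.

test statistic = -0.203

SE = σ/√n = 9/√29 = 1.6713
z = (x̄−μ₀)/SE = (68.66−69)/1.6713 = -0.2034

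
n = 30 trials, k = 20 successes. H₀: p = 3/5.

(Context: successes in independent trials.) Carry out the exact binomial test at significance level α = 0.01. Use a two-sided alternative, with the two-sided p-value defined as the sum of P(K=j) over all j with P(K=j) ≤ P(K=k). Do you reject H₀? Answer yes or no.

Exact binomial: n=30, k=20, p₀=3/5=0.6000
P(X=j) = C(n,j)·p₀^j·(1−p₀)^(n−j); p = Σ P(X=j) over j with P(X=j) ≤ P(X=20)
p-value (two-sided) = 0.57697
At α=0.01: p ≥ α → fail to reject H₀

reject H₀: no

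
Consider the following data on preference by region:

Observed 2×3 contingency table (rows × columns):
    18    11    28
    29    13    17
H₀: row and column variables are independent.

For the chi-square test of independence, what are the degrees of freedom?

degrees of freedom = 2

df = (r−1)(c−1) = (2−1)·(3−1) = 2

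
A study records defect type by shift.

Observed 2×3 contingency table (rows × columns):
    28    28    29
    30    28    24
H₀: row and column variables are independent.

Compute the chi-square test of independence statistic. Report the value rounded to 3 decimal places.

Row totals [85, 82], col totals [58, 56, 53], n=167
χ² = (28−29.52)²/29.52 + (28−28.50)²/28.50 + (29−26.98)²/26.98 + (30−28.48)²/28.48 + (28−27.50)²/27.50 + (24−26.02)²/26.02 = 0.4869
df = 2

test statistic = 0.487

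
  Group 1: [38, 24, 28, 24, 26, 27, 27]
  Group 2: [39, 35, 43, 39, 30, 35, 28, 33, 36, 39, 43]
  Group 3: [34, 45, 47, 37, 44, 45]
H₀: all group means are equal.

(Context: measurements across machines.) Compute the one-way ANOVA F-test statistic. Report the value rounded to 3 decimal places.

Group means [27.71, 36.36, 42.00], grand mean 35.250
SSB = Σnᵢ(x̄ᵢ−x̄)² = 684.526; SSW = ΣΣ(x−x̄ᵢ)² = 507.974
MSB = 684.526/2 = 342.2630; MSW = 507.974/21 = 24.1892
F = MSB/MSW = 14.1494
df = (2, 21)

test statistic = 14.149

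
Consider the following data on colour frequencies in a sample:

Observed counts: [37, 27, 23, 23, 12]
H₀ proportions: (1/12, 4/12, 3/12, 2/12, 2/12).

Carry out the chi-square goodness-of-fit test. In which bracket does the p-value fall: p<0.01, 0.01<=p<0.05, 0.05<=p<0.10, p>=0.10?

n = 122; E_i = n·p_i = [10.17, 40.67, 30.50, 20.33, 20.33]
χ² = (37−10.17)²/10.17 + (27−40.67)²/40.67 + (23−30.50)²/30.50 + (23−20.33)²/20.33 + (12−20.33)²/20.33 = 81.0246
df = 4
p-value (upper-tail) = 0.00000
→ bracket: p<0.01

p-value bracket: p<0.01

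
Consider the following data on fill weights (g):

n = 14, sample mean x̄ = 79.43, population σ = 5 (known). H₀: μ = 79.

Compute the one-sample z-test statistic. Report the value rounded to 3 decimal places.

test statistic = 0.322

SE = σ/√n = 5/√14 = 1.3363
z = (x̄−μ₀)/SE = (79.43−79)/1.3363 = 0.3218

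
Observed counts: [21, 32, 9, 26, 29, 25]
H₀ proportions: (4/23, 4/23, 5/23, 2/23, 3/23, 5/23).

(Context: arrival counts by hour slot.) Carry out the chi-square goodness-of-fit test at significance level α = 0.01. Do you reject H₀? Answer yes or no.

reject H₀: yes

n = 142; E_i = n·p_i = [24.70, 24.70, 30.87, 12.35, 18.52, 30.87]
χ² = (21−24.70)²/24.70 + (32−24.70)²/24.70 + (9−30.87)²/30.87 + (26−12.35)²/12.35 + (29−18.52)²/18.52 + (25−30.87)²/30.87 = 40.3452
df = 5
p-value (upper-tail) = 0.00000
At α=0.01: p < α → reject H₀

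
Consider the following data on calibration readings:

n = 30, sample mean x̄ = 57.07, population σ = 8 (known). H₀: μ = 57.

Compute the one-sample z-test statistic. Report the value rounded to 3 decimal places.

test statistic = 0.048

SE = σ/√n = 8/√30 = 1.4606
z = (x̄−μ₀)/SE = (57.07−57)/1.4606 = 0.0479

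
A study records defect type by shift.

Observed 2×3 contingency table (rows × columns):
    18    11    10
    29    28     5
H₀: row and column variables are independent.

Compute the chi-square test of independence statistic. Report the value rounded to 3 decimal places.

Row totals [39, 62], col totals [47, 39, 15], n=101
χ² = (18−18.15)²/18.15 + (11−15.06)²/15.06 + (10−5.79)²/5.79 + (29−28.85)²/28.85 + (28−23.94)²/23.94 + (5−9.21)²/9.21 = 6.7646
df = 2

test statistic = 6.765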